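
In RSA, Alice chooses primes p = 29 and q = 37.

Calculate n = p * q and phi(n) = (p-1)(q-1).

Step 1: n = p * q = 29 * 37 = 1073.
Step 2: phi(n) = (p-1)(q-1) = 28 * 36 = 1008.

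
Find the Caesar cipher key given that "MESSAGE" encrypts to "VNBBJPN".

Step 1: Compare first letters: M (position 12) -> V (position 21).
Step 2: Shift = (21 - 12) mod 26 = 9.
The shift value is 9.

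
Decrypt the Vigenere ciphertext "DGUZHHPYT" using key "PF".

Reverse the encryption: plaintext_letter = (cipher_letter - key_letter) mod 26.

Step 1: Extend key: PFPFPFPFP
Step 2: Decrypt each letter (c - k) mod 26:
  D(3) - P(15) = (3-15) mod 26 = 14 = O
  G(6) - F(5) = (6-5) mod 26 = 1 = B
  U(20) - P(15) = (20-15) mod 26 = 5 = F
  Z(25) - F(5) = (25-5) mod 26 = 20 = U
  H(7) - P(15) = (7-15) mod 26 = 18 = S
  H(7) - F(5) = (7-5) mod 26 = 2 = C
  P(15) - P(15) = (15-15) mod 26 = 0 = A
  Y(24) - F(5) = (24-5) mod 26 = 19 = T
  T(19) - P(15) = (19-15) mod 26 = 4 = E
Plaintext: OBFUSCATE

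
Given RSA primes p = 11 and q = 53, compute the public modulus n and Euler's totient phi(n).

Step 1: n = p * q = 11 * 53 = 583.
Step 2: phi(n) = (p-1)(q-1) = 10 * 52 = 520.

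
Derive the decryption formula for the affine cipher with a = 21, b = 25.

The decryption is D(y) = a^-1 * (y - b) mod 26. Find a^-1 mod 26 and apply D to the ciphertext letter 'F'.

Step 1: Find a^-1, the modular inverse of 21 mod 26.
Step 2: We need 21 * a^-1 = 1 (mod 26).
Step 3: 21 * 5 = 105 = 4 * 26 + 1, so a^-1 = 5.
Step 4: D(y) = 5(y - 25) mod 26.
Step 5: Apply to 'F' (y = 5): D(5) = 5 * (5 - 25) mod 26 = 5 * -20 mod 26 = 4 -> 'E'.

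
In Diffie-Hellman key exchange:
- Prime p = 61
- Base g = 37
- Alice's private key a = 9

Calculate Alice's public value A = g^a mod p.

Step 1: A = g^a mod p = 37^9 mod 61.
  37^1 mod 61 = 37
  37^2 mod 61 = (37 * 37) mod 61 = 27
  37^3 mod 61 = (27 * 37) mod 61 = 23
  37^4 mod 61 = (23 * 37) mod 61 = 58
  37^5 mod 61 = (58 * 37) mod 61 = 11
  37^6 mod 61 = (11 * 37) mod 61 = 41
  37^7 mod 61 = (41 * 37) mod 61 = 53
  37^8 mod 61 = (53 * 37) mod 61 = 9
  37^9 mod 61 = (9 * 37) mod 61 = 28
Result: A = 28.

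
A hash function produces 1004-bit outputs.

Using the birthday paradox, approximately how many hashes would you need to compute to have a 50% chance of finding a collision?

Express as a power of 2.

Step 1: The birthday paradox gives collision probability ~50% after sqrt(2^n) = 2^(n/2) hashes.
Step 2: For 1004-bit output: 2^(1004/2) = 2^502.
Step 3: Approximately 2^502 hash computations needed.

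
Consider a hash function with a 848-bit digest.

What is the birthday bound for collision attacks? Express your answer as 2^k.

Step 1: The birthday paradox gives collision probability ~50% after sqrt(2^n) = 2^(n/2) hashes.
Step 2: For 848-bit output: 2^(848/2) = 2^424.
Step 3: Approximately 2^424 hash computations needed.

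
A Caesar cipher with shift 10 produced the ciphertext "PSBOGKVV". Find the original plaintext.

Step 1: Reverse the shift by subtracting 10 from each letter position.
  P (position 15) -> position (15-10) mod 26 = 5 -> F
  S (position 18) -> position (18-10) mod 26 = 8 -> I
  B (position 1) -> position (1-10) mod 26 = 17 -> R
  O (position 14) -> position (14-10) mod 26 = 4 -> E
  G (position 6) -> position (6-10) mod 26 = 22 -> W
  K (position 10) -> position (10-10) mod 26 = 0 -> A
  V (position 21) -> position (21-10) mod 26 = 11 -> L
  V (position 21) -> position (21-10) mod 26 = 11 -> L
Decrypted message: FIREWALL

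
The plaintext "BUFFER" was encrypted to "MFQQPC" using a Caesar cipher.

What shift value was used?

Step 1: Compare first letters: B (position 1) -> M (position 12).
Step 2: Shift = (12 - 1) mod 26 = 11.
The shift value is 11.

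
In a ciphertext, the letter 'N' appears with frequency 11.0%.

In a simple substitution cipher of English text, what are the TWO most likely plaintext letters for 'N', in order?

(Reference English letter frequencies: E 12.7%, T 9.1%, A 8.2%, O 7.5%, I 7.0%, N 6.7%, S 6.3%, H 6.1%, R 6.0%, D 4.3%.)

Step 1: Observed frequency of 'N' is 11.0%.
Step 2: Compute distances to each reference frequency and sort:
  E (12.7%): difference = 1.7% <-- BEST
  T (9.1%): difference = 1.9% <-- RUNNER-UP
  A (8.2%): difference = 2.8%
  O (7.5%): difference = 3.5%
  I (7.0%): difference = 4.0%
Step 3: Most likely is 'E' (12.7%, diff 1.7%); second most likely is 'T' (9.1%, diff 1.9%).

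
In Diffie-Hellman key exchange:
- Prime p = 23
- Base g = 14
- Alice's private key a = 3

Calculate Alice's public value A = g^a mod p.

Step 1: A = g^a mod p = 14^3 mod 23.
  14^1 mod 23 = 14
  14^2 mod 23 = (14 * 14) mod 23 = 12
  14^3 mod 23 = (12 * 14) mod 23 = 7
Result: A = 7.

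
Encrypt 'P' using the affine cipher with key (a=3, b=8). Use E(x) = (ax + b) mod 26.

Step 1: Convert 'P' to number: x = 15.
Step 2: E(15) = (3 * 15 + 8) mod 26 = 53 mod 26 = 1.
Step 3: Convert 1 back to letter: B.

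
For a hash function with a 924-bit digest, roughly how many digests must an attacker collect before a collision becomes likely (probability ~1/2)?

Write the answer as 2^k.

Step 1: The birthday paradox gives collision probability ~50% after sqrt(2^n) = 2^(n/2) hashes.
Step 2: For 924-bit output: 2^(924/2) = 2^462.
Step 3: Approximately 2^462 hash computations needed.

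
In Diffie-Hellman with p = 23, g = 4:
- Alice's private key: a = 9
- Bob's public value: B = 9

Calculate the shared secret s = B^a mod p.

Step 1: s = B^a mod p = 9^9 mod 23.
  9^1 mod 23 = 9
  9^2 mod 23 = (9 * 9) mod 23 = 12
  9^3 mod 23 = (12 * 9) mod 23 = 16
  9^4 mod 23 = (16 * 9) mod 23 = 6
  9^5 mod 23 = (6 * 9) mod 23 = 8
  9^6 mod 23 = (8 * 9) mod 23 = 3
  9^7 mod 23 = (3 * 9) mod 23 = 4
  9^8 mod 23 = (4 * 9) mod 23 = 13
  9^9 mod 23 = (13 * 9) mod 23 = 2
Result: shared secret = 2.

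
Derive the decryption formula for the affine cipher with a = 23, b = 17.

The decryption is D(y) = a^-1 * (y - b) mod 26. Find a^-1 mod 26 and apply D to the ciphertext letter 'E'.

Step 1: Find a^-1, the modular inverse of 23 mod 26.
Step 2: We need 23 * a^-1 = 1 (mod 26).
Step 3: 23 * 17 = 391 = 15 * 26 + 1, so a^-1 = 17.
Step 4: D(y) = 17(y - 17) mod 26.
Step 5: Apply to 'E' (y = 4): D(4) = 17 * (4 - 17) mod 26 = 17 * -13 mod 26 = 13 -> 'N'.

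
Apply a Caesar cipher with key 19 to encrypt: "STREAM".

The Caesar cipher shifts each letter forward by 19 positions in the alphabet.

Step 1: For each letter, shift forward by 19 positions (mod 26).
  S (position 18) -> position (18+19) mod 26 = 11 -> L
  T (position 19) -> position (19+19) mod 26 = 12 -> M
  R (position 17) -> position (17+19) mod 26 = 10 -> K
  E (position 4) -> position (4+19) mod 26 = 23 -> X
  A (position 0) -> position (0+19) mod 26 = 19 -> T
  M (position 12) -> position (12+19) mod 26 = 5 -> F
Result: LMKXTF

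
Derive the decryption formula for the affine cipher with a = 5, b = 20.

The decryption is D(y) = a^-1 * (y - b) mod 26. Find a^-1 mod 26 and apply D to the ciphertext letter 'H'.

Step 1: Find a^-1, the modular inverse of 5 mod 26.
Step 2: We need 5 * a^-1 = 1 (mod 26).
Step 3: 5 * 21 = 105 = 4 * 26 + 1, so a^-1 = 21.
Step 4: D(y) = 21(y - 20) mod 26.
Step 5: Apply to 'H' (y = 7): D(7) = 21 * (7 - 20) mod 26 = 21 * -13 mod 26 = 13 -> 'N'.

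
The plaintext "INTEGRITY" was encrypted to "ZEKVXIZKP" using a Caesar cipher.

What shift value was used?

Step 1: Compare first letters: I (position 8) -> Z (position 25).
Step 2: Shift = (25 - 8) mod 26 = 17.
The shift value is 17.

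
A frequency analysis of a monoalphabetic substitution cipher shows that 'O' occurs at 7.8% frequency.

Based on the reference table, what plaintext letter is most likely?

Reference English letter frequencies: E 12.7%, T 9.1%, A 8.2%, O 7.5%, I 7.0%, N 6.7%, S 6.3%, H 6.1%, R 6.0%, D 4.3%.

Step 1: The observed frequency is 7.8%.
Step 2: Compare with English frequencies:
  E: 12.7% (difference: 4.9%)
  T: 9.1% (difference: 1.3%)
  A: 8.2% (difference: 0.4%)
  O: 7.5% (difference: 0.3%) <-- closest
  I: 7.0% (difference: 0.8%)
  N: 6.7% (difference: 1.1%)
  S: 6.3% (difference: 1.5%)
  H: 6.1% (difference: 1.7%)
  R: 6.0% (difference: 1.8%)
  D: 4.3% (difference: 3.5%)
Step 3: 'O' most likely represents 'O' (frequency 7.5%).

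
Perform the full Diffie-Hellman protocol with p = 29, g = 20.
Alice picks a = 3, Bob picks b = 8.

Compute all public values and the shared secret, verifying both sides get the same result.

Step 1: A = g^a mod p = 20^3 mod 29 = 25.
Step 2: B = g^b mod p = 20^8 mod 29 = 20.
Step 3: Alice computes s = B^a mod p = 20^3 mod 29 = 25.
Step 4: Bob computes s = A^b mod p = 25^8 mod 29 = 25.
Both sides agree: shared secret = 25.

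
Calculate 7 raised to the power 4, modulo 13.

Step 1: Compute 7^4 mod 13 step by step, reducing modulo 13 at each step.
  7^1 mod 13 = 7
  7^2 mod 13 = (7 * 7) mod 13 = 10
  7^3 mod 13 = (10 * 7) mod 13 = 5
  7^4 mod 13 = (5 * 7) mod 13 = 9
Step 2: Result = 9.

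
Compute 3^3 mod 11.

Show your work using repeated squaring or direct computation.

Step 1: Compute 3^3 mod 11 step by step, reducing modulo 11 at each step.
  3^1 mod 11 = 3
  3^2 mod 11 = (3 * 3) mod 11 = 9
  3^3 mod 11 = (9 * 3) mod 11 = 5
Step 2: Result = 5.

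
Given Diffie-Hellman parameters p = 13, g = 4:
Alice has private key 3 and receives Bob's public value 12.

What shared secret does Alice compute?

Step 1: s = B^a mod p = 12^3 mod 13.
  12^1 mod 13 = 12
  12^2 mod 13 = (12 * 12) mod 13 = 1
  12^3 mod 13 = (1 * 12) mod 13 = 12
Result: shared secret = 12.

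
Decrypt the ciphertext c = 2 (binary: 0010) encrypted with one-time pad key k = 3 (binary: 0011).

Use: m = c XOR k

Step 1: XOR ciphertext with key:
  Ciphertext: 0010
  Key:        0011
  XOR:        0001
Step 2: Plaintext = 0001 = 1 in decimal.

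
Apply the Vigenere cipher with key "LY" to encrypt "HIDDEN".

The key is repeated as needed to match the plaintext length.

Step 1: Repeat key to match plaintext length:
  Plaintext: HIDDEN
  Key:       LYLYLY
Step 2: Encrypt each letter:
  H(7) + L(11) = (7+11) mod 26 = 18 = S
  I(8) + Y(24) = (8+24) mod 26 = 6 = G
  D(3) + L(11) = (3+11) mod 26 = 14 = O
  D(3) + Y(24) = (3+24) mod 26 = 1 = B
  E(4) + L(11) = (4+11) mod 26 = 15 = P
  N(13) + Y(24) = (13+24) mod 26 = 11 = L
Ciphertext: SGOBPL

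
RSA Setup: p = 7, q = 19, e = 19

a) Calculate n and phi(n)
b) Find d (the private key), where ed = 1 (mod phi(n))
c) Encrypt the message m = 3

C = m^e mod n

Step 1: n = 7 * 19 = 133.
Step 2: phi(n) = (7-1)(19-1) = 6 * 18 = 108.
Step 3: Find d = 19^(-1) mod 108 = 91.
  Verify: 19 * 91 = 1729 = 1 (mod 108).
Step 4: C = 3^19 mod 133 = 3.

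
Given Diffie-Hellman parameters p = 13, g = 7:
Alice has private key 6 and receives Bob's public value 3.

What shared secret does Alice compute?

Step 1: s = B^a mod p = 3^6 mod 13.
  3^1 mod 13 = 3
  3^2 mod 13 = (3 * 3) mod 13 = 9
  3^3 mod 13 = (9 * 3) mod 13 = 1
  3^4 mod 13 = (1 * 3) mod 13 = 3
  3^5 mod 13 = (3 * 3) mod 13 = 9
  3^6 mod 13 = (9 * 3) mod 13 = 1
Result: shared secret = 1.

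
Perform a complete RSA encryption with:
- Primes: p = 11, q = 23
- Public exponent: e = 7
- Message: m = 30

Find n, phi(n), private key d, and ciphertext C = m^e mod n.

Step 1: n = 11 * 23 = 253.
Step 2: phi(n) = (11-1)(23-1) = 10 * 22 = 220.
Step 3: Find d = 7^(-1) mod 220 = 63.
  Verify: 7 * 63 = 441 = 1 (mod 220).
Step 4: C = 30^7 mod 253 = 189.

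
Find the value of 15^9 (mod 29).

Step 1: Compute 15^9 mod 29 step by step, reducing modulo 29 at each step.
  15^1 mod 29 = 15
  15^2 mod 29 = (15 * 15) mod 29 = 22
  15^3 mod 29 = (22 * 15) mod 29 = 11
  15^4 mod 29 = (11 * 15) mod 29 = 20
  15^5 mod 29 = (20 * 15) mod 29 = 10
  15^6 mod 29 = (10 * 15) mod 29 = 5
  15^7 mod 29 = (5 * 15) mod 29 = 17
  15^8 mod 29 = (17 * 15) mod 29 = 23
  15^9 mod 29 = (23 * 15) mod 29 = 26
Step 2: Result = 26.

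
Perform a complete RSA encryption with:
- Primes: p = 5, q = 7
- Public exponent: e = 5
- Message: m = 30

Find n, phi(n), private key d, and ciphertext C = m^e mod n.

Step 1: n = 5 * 7 = 35.
Step 2: phi(n) = (5-1)(7-1) = 4 * 6 = 24.
Step 3: Find d = 5^(-1) mod 24 = 5.
  Verify: 5 * 5 = 25 = 1 (mod 24).
Step 4: C = 30^5 mod 35 = 25.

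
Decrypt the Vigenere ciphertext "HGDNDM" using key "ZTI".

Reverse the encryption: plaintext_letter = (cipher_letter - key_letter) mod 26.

Step 1: Extend key: ZTIZTI
Step 2: Decrypt each letter (c - k) mod 26:
  H(7) - Z(25) = (7-25) mod 26 = 8 = I
  G(6) - T(19) = (6-19) mod 26 = 13 = N
  D(3) - I(8) = (3-8) mod 26 = 21 = V
  N(13) - Z(25) = (13-25) mod 26 = 14 = O
  D(3) - T(19) = (3-19) mod 26 = 10 = K
  M(12) - I(8) = (12-8) mod 26 = 4 = E
Plaintext: INVOKE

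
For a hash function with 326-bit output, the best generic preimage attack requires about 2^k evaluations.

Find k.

Step 1: The hash has a 326-bit output.
Step 2: Preimage resistance means: given a digest h(x), it should be infeasible to find any input that hashes to it.
With a 326-bit output there are 2^326 possible digests, so a generic brute-force preimage search costs about 2^326 evaluations.
Step 3: Security level = 326 bits.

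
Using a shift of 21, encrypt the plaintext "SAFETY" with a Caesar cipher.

Step 1: For each letter, shift forward by 21 positions (mod 26).
  S (position 18) -> position (18+21) mod 26 = 13 -> N
  A (position 0) -> position (0+21) mod 26 = 21 -> V
  F (position 5) -> position (5+21) mod 26 = 0 -> A
  E (position 4) -> position (4+21) mod 26 = 25 -> Z
  T (position 19) -> position (19+21) mod 26 = 14 -> O
  Y (position 24) -> position (24+21) mod 26 = 19 -> T
Result: NVAZOT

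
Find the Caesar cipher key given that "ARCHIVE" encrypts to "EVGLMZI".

Step 1: Compare first letters: A (position 0) -> E (position 4).
Step 2: Shift = (4 - 0) mod 26 = 4.
The shift value is 4.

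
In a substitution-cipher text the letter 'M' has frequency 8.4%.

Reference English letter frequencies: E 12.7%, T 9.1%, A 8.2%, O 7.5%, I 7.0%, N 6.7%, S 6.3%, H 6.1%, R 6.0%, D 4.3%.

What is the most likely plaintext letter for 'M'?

Step 1: The observed frequency is 8.4%.
Step 2: Compare with English frequencies:
  E: 12.7% (difference: 4.3%)
  T: 9.1% (difference: 0.7%)
  A: 8.2% (difference: 0.2%) <-- closest
  O: 7.5% (difference: 0.9%)
  I: 7.0% (difference: 1.4%)
  N: 6.7% (difference: 1.7%)
  S: 6.3% (difference: 2.1%)
  H: 6.1% (difference: 2.3%)
  R: 6.0% (difference: 2.4%)
  D: 4.3% (difference: 4.1%)
Step 3: 'M' most likely represents 'A' (frequency 8.2%).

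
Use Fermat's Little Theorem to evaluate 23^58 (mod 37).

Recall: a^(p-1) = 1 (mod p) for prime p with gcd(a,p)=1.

Step 1: Since 37 is prime, by Fermat's Little Theorem: 23^36 = 1 (mod 37).
Step 2: Reduce exponent: 58 mod 36 = 22.
Step 3: So 23^58 = 23^22 (mod 37).
Step 4: 23^22 mod 37 = 27.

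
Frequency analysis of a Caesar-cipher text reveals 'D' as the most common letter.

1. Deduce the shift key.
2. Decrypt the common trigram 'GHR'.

Step 1: In English, 'E' is the most frequent letter (12.7%).
Step 2: The most frequent ciphertext letter is 'D' (position 3).
Step 3: Shift = (3 - 4) mod 26 = 25.
Step 4: Decrypt 'GHR' by shifting back 25:
  G -> H
  H -> I
  R -> S
Step 5: 'GHR' decrypts to 'HIS'.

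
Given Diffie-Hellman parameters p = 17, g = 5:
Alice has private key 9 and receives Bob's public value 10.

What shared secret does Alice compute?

Step 1: s = B^a mod p = 10^9 mod 17.
  10^1 mod 17 = 10
  10^2 mod 17 = (10 * 10) mod 17 = 15
  10^3 mod 17 = (15 * 10) mod 17 = 14
  10^4 mod 17 = (14 * 10) mod 17 = 4
  10^5 mod 17 = (4 * 10) mod 17 = 6
  10^6 mod 17 = (6 * 10) mod 17 = 9
  10^7 mod 17 = (9 * 10) mod 17 = 5
  10^8 mod 17 = (5 * 10) mod 17 = 16
  10^9 mod 17 = (16 * 10) mod 17 = 7
Result: shared secret = 7.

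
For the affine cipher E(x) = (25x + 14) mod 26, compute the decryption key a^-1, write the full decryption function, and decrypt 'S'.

Step 1: Find a^-1, the modular inverse of 25 mod 26.
Step 2: We need 25 * a^-1 = 1 (mod 26).
Step 3: 25 * 25 = 625 = 24 * 26 + 1, so a^-1 = 25.
Step 4: D(y) = 25(y - 14) mod 26.
Step 5: Apply to 'S' (y = 18): D(18) = 25 * (18 - 14) mod 26 = 25 * 4 mod 26 = 22 -> 'W'.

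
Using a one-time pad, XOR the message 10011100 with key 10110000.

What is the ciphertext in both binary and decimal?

Step 1: Write out the XOR operation bit by bit:
  Message: 10011100
  Key:     10110000
  XOR:     00101100
Step 2: Convert to decimal: 00101100 = 44.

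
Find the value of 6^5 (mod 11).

Step 1: Compute 6^5 mod 11 step by step, reducing modulo 11 at each step.
  6^1 mod 11 = 6
  6^2 mod 11 = (6 * 6) mod 11 = 3
  6^3 mod 11 = (3 * 6) mod 11 = 7
  6^4 mod 11 = (7 * 6) mod 11 = 9
  6^5 mod 11 = (9 * 6) mod 11 = 10
Step 2: Result = 10.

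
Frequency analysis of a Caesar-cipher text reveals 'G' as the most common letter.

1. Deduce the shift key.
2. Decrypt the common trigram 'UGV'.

Step 1: In English, 'E' is the most frequent letter (12.7%).
Step 2: The most frequent ciphertext letter is 'G' (position 6).
Step 3: Shift = (6 - 4) mod 26 = 2.
Step 4: Decrypt 'UGV' by shifting back 2:
  U -> S
  G -> E
  V -> T
Step 5: 'UGV' decrypts to 'SET'.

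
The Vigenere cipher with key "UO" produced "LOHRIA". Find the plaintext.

Step 1: Extend key: UOUOUO
Step 2: Decrypt each letter (c - k) mod 26:
  L(11) - U(20) = (11-20) mod 26 = 17 = R
  O(14) - O(14) = (14-14) mod 26 = 0 = A
  H(7) - U(20) = (7-20) mod 26 = 13 = N
  R(17) - O(14) = (17-14) mod 26 = 3 = D
  I(8) - U(20) = (8-20) mod 26 = 14 = O
  A(0) - O(14) = (0-14) mod 26 = 12 = M
Plaintext: RANDOM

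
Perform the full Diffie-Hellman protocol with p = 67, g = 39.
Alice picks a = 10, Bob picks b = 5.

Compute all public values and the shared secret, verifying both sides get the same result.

Step 1: A = g^a mod p = 39^10 mod 67 = 54.
Step 2: B = g^b mod p = 39^5 mod 67 = 56.
Step 3: Alice computes s = B^a mod p = 56^10 mod 67 = 21.
Step 4: Bob computes s = A^b mod p = 54^5 mod 67 = 21.
Both sides agree: shared secret = 21.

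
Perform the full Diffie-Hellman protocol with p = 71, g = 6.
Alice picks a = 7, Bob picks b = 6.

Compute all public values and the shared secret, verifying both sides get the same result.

Step 1: A = g^a mod p = 6^7 mod 71 = 54.
Step 2: B = g^b mod p = 6^6 mod 71 = 9.
Step 3: Alice computes s = B^a mod p = 9^7 mod 71 = 54.
Step 4: Bob computes s = A^b mod p = 54^6 mod 71 = 54.
Both sides agree: shared secret = 54.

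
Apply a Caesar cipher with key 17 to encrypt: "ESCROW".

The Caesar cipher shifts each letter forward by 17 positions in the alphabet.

Step 1: For each letter, shift forward by 17 positions (mod 26).
  E (position 4) -> position (4+17) mod 26 = 21 -> V
  S (position 18) -> position (18+17) mod 26 = 9 -> J
  C (position 2) -> position (2+17) mod 26 = 19 -> T
  R (position 17) -> position (17+17) mod 26 = 8 -> I
  O (position 14) -> position (14+17) mod 26 = 5 -> F
  W (position 22) -> position (22+17) mod 26 = 13 -> N
Result: VJTIFN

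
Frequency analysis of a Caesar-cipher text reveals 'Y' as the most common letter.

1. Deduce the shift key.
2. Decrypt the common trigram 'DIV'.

Step 1: In English, 'E' is the most frequent letter (12.7%).
Step 2: The most frequent ciphertext letter is 'Y' (position 24).
Step 3: Shift = (24 - 4) mod 26 = 20.
Step 4: Decrypt 'DIV' by shifting back 20:
  D -> J
  I -> O
  V -> B
Step 5: 'DIV' decrypts to 'JOB'.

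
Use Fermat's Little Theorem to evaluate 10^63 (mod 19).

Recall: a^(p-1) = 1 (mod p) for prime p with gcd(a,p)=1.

Step 1: Since 19 is prime, by Fermat's Little Theorem: 10^18 = 1 (mod 19).
Step 2: Reduce exponent: 63 mod 18 = 9.
Step 3: So 10^63 = 10^9 (mod 19).
Step 4: 10^9 mod 19 = 18.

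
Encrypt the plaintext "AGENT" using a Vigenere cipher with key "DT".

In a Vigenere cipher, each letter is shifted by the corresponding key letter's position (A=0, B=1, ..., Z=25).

Step 1: Repeat key to match plaintext length:
  Plaintext: AGENT
  Key:       DTDTD
Step 2: Encrypt each letter:
  A(0) + D(3) = (0+3) mod 26 = 3 = D
  G(6) + T(19) = (6+19) mod 26 = 25 = Z
  E(4) + D(3) = (4+3) mod 26 = 7 = H
  N(13) + T(19) = (13+19) mod 26 = 6 = G
  T(19) + D(3) = (19+3) mod 26 = 22 = W
Ciphertext: DZHGW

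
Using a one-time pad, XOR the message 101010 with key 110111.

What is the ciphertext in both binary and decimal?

Step 1: Write out the XOR operation bit by bit:
  Message: 101010
  Key:     110111
  XOR:     011101
Step 2: Convert to decimal: 011101 = 29.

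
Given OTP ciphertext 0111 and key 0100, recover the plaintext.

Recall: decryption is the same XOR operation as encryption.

Step 1: XOR ciphertext with key:
  Ciphertext: 0111
  Key:        0100
  XOR:        0011
Step 2: Plaintext = 0011 = 3 in decimal.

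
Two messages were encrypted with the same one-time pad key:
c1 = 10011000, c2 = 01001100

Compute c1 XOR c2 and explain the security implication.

Step 1: c1 XOR c2 = (m1 XOR k) XOR (m2 XOR k).
Step 2: By XOR associativity/commutativity: = m1 XOR m2 XOR k XOR k = m1 XOR m2.
Step 3: 10011000 XOR 01001100 = 11010100 = 212.
Step 4: The key cancels out! An attacker learns m1 XOR m2 = 212, revealing the relationship between plaintexts.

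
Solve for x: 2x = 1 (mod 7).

Step 1: We need x such that 2 * x = 1 (mod 7).
Step 2: Using the extended Euclidean algorithm or trial:
  2 * 4 = 8 = 1 * 7 + 1.
Step 3: Since 8 mod 7 = 1, the inverse is x = 4.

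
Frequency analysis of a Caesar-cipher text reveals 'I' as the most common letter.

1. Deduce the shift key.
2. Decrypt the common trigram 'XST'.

Step 1: In English, 'E' is the most frequent letter (12.7%).
Step 2: The most frequent ciphertext letter is 'I' (position 8).
Step 3: Shift = (8 - 4) mod 26 = 4.
Step 4: Decrypt 'XST' by shifting back 4:
  X -> T
  S -> O
  T -> P
Step 5: 'XST' decrypts to 'TOP'.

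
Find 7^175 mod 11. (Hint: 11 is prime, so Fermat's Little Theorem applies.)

Step 1: Since 11 is prime, by Fermat's Little Theorem: 7^10 = 1 (mod 11).
Step 2: Reduce exponent: 175 mod 10 = 5.
Step 3: So 7^175 = 7^5 (mod 11).
Step 4: 7^5 mod 11 = 10.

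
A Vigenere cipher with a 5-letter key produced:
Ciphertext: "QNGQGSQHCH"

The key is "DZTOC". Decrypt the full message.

Step 1: Key 'DZTOC' has length 5. Extended key: DZTOCDZTOC
Step 2: Decrypt each position:
  Q(16) - D(3) = 13 = N
  N(13) - Z(25) = 14 = O
  G(6) - T(19) = 13 = N
  Q(16) - O(14) = 2 = C
  G(6) - C(2) = 4 = E
  S(18) - D(3) = 15 = P
  Q(16) - Z(25) = 17 = R
  H(7) - T(19) = 14 = O
  C(2) - O(14) = 14 = O
  H(7) - C(2) = 5 = F
Plaintext: NONCEPROOF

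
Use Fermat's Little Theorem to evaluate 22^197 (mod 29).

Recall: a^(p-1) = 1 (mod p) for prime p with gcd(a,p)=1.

Step 1: Since 29 is prime, by Fermat's Little Theorem: 22^28 = 1 (mod 29).
Step 2: Reduce exponent: 197 mod 28 = 1.
Step 3: So 22^197 = 22^1 (mod 29).
Step 4: 22^1 mod 29 = 22.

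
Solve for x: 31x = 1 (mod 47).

Step 1: We need x such that 31 * x = 1 (mod 47).
Step 2: Using the extended Euclidean algorithm or trial:
  31 * 44 = 1364 = 29 * 47 + 1.
Step 3: Since 1364 mod 47 = 1, the inverse is x = 44.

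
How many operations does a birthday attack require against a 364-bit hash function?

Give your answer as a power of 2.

Step 1: The birthday paradox gives collision probability ~50% after sqrt(2^n) = 2^(n/2) hashes.
Step 2: For 364-bit output: 2^(364/2) = 2^182.
Step 3: Approximately 2^182 hash computations needed.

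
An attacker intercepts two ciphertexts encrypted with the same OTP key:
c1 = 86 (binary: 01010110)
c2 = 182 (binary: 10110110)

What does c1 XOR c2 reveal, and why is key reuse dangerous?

Step 1: c1 XOR c2 = (m1 XOR k) XOR (m2 XOR k).
Step 2: By XOR associativity/commutativity: = m1 XOR m2 XOR k XOR k = m1 XOR m2.
Step 3: 01010110 XOR 10110110 = 11100000 = 224.
Step 4: The key cancels out! An attacker learns m1 XOR m2 = 224, revealing the relationship between plaintexts.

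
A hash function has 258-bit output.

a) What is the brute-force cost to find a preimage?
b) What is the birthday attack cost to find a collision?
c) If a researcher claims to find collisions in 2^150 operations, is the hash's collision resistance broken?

Step 1: Preimage resistance requires brute-force of 2^258 operations.
Step 2: Collision resistance (birthday bound) = 2^(258/2) = 2^129.
Step 3: The claimed attack costs 2^150 operations.
Step 4: Since 2^150 >= 2^129, the claimed attack is no faster than the generic birthday attack, so this does not break collision resistance.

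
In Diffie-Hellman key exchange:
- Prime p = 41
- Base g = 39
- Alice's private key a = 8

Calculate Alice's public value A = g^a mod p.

Step 1: A = g^a mod p = 39^8 mod 41.
  39^1 mod 41 = 39
  39^2 mod 41 = (39 * 39) mod 41 = 4
  39^3 mod 41 = (4 * 39) mod 41 = 33
  39^4 mod 41 = (33 * 39) mod 41 = 16
  39^5 mod 41 = (16 * 39) mod 41 = 9
  39^6 mod 41 = (9 * 39) mod 41 = 23
  39^7 mod 41 = (23 * 39) mod 41 = 36
  39^8 mod 41 = (36 * 39) mod 41 = 10
Result: A = 10.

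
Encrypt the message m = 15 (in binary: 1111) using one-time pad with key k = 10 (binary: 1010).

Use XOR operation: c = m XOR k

Step 1: Write out the XOR operation bit by bit:
  Message: 1111
  Key:     1010
  XOR:     0101
Step 2: Convert to decimal: 0101 = 5.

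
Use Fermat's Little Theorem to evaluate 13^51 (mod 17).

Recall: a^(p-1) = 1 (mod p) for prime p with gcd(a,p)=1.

Step 1: Since 17 is prime, by Fermat's Little Theorem: 13^16 = 1 (mod 17).
Step 2: Reduce exponent: 51 mod 16 = 3.
Step 3: So 13^51 = 13^3 (mod 17).
Step 4: 13^3 mod 17 = 4.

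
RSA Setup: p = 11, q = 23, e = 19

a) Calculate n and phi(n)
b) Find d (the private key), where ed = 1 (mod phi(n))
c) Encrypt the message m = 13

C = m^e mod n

Step 1: n = 11 * 23 = 253.
Step 2: phi(n) = (11-1)(23-1) = 10 * 22 = 220.
Step 3: Find d = 19^(-1) mod 220 = 139.
  Verify: 19 * 139 = 2641 = 1 (mod 220).
Step 4: C = 13^19 mod 253 = 94.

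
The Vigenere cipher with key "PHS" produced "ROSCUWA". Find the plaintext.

Step 1: Extend key: PHSPHSP
Step 2: Decrypt each letter (c - k) mod 26:
  R(17) - P(15) = (17-15) mod 26 = 2 = C
  O(14) - H(7) = (14-7) mod 26 = 7 = H
  S(18) - S(18) = (18-18) mod 26 = 0 = A
  C(2) - P(15) = (2-15) mod 26 = 13 = N
  U(20) - H(7) = (20-7) mod 26 = 13 = N
  W(22) - S(18) = (22-18) mod 26 = 4 = E
  A(0) - P(15) = (0-15) mod 26 = 11 = L
Plaintext: CHANNEL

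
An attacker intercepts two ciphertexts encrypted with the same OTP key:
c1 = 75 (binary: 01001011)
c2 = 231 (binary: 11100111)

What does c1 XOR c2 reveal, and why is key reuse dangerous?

Step 1: c1 XOR c2 = (m1 XOR k) XOR (m2 XOR k).
Step 2: By XOR associativity/commutativity: = m1 XOR m2 XOR k XOR k = m1 XOR m2.
Step 3: 01001011 XOR 11100111 = 10101100 = 172.
Step 4: The key cancels out! An attacker learns m1 XOR m2 = 172, revealing the relationship between plaintexts.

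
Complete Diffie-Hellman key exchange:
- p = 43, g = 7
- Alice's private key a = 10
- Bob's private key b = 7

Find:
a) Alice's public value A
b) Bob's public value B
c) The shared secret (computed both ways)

Step 1: A = g^a mod p = 7^10 mod 43 = 36.
Step 2: B = g^b mod p = 7^7 mod 43 = 7.
Step 3: Alice computes s = B^a mod p = 7^10 mod 43 = 36.
Step 4: Bob computes s = A^b mod p = 36^7 mod 43 = 36.
Both sides agree: shared secret = 36.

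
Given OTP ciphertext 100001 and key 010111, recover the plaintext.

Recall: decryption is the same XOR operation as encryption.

Step 1: XOR ciphertext with key:
  Ciphertext: 100001
  Key:        010111
  XOR:        110110
Step 2: Plaintext = 110110 = 54 in decimal.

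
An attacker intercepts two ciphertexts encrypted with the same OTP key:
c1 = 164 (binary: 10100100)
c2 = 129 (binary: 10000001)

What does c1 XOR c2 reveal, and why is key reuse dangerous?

Step 1: c1 XOR c2 = (m1 XOR k) XOR (m2 XOR k).
Step 2: By XOR associativity/commutativity: = m1 XOR m2 XOR k XOR k = m1 XOR m2.
Step 3: 10100100 XOR 10000001 = 00100101 = 37.
Step 4: The key cancels out! An attacker learns m1 XOR m2 = 37, revealing the relationship between plaintexts.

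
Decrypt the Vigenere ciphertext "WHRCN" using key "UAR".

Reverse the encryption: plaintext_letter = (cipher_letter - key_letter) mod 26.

Step 1: Extend key: UARUA
Step 2: Decrypt each letter (c - k) mod 26:
  W(22) - U(20) = (22-20) mod 26 = 2 = C
  H(7) - A(0) = (7-0) mod 26 = 7 = H
  R(17) - R(17) = (17-17) mod 26 = 0 = A
  C(2) - U(20) = (2-20) mod 26 = 8 = I
  N(13) - A(0) = (13-0) mod 26 = 13 = N
Plaintext: CHAIN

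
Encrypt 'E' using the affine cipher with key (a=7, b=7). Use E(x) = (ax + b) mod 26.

Step 1: Convert 'E' to number: x = 4.
Step 2: E(4) = (7 * 4 + 7) mod 26 = 35 mod 26 = 9.
Step 3: Convert 9 back to letter: J.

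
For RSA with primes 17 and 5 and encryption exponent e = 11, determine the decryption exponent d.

Step 1: n = 17 * 5 = 85.
Step 2: phi(n) = 16 * 4 = 64.
Step 3: Find d such that 11 * d = 1 (mod 64).
Step 4: d = 11^(-1) mod 64 = 35.
Verification: 11 * 35 = 385 = 6 * 64 + 1.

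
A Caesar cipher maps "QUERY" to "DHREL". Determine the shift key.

Step 1: Compare first letters: Q (position 16) -> D (position 3).
Step 2: Shift = (3 - 16) mod 26 = 13.
The shift value is 13.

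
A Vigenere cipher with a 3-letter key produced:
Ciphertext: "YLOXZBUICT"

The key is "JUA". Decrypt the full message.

Step 1: Key 'JUA' has length 3. Extended key: JUAJUAJUAJ
Step 2: Decrypt each position:
  Y(24) - J(9) = 15 = P
  L(11) - U(20) = 17 = R
  O(14) - A(0) = 14 = O
  X(23) - J(9) = 14 = O
  Z(25) - U(20) = 5 = F
  B(1) - A(0) = 1 = B
  U(20) - J(9) = 11 = L
  I(8) - U(20) = 14 = O
  C(2) - A(0) = 2 = C
  T(19) - J(9) = 10 = K
Plaintext: PROOFBLOCK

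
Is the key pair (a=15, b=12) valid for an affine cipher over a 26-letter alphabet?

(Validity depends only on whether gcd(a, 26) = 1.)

Step 1: Compute gcd(15, 26).
Step 2: gcd(15, 26) = 1.
Since gcd = 1, 15 is coprime with 26, so it is a valid key.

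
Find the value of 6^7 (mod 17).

Step 1: Compute 6^7 mod 17 step by step, reducing modulo 17 at each step.
  6^1 mod 17 = 6
  6^2 mod 17 = (6 * 6) mod 17 = 2
  6^3 mod 17 = (2 * 6) mod 17 = 12
  6^4 mod 17 = (12 * 6) mod 17 = 4
  6^5 mod 17 = (4 * 6) mod 17 = 7
  6^6 mod 17 = (7 * 6) mod 17 = 8
  6^7 mod 17 = (8 * 6) mod 17 = 14
Step 2: Result = 14.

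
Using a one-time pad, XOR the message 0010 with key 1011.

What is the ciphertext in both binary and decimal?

Step 1: Write out the XOR operation bit by bit:
  Message: 0010
  Key:     1011
  XOR:     1001
Step 2: Convert to decimal: 1001 = 9.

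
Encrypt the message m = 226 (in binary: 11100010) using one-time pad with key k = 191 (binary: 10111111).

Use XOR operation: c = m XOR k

Step 1: Write out the XOR operation bit by bit:
  Message: 11100010
  Key:     10111111
  XOR:     01011101
Step 2: Convert to decimal: 01011101 = 93.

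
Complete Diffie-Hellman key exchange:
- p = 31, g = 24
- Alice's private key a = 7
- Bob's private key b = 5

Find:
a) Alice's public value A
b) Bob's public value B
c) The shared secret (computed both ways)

Step 1: A = g^a mod p = 24^7 mod 31 = 3.
Step 2: B = g^b mod p = 24^5 mod 31 = 26.
Step 3: Alice computes s = B^a mod p = 26^7 mod 31 = 26.
Step 4: Bob computes s = A^b mod p = 3^5 mod 31 = 26.
Both sides agree: shared secret = 26.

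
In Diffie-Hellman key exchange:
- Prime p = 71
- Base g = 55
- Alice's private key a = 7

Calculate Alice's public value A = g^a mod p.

Step 1: A = g^a mod p = 55^7 mod 71.
  55^1 mod 71 = 55
  55^2 mod 71 = (55 * 55) mod 71 = 43
  55^3 mod 71 = (43 * 55) mod 71 = 22
  55^4 mod 71 = (22 * 55) mod 71 = 3
  55^5 mod 71 = (3 * 55) mod 71 = 23
  55^6 mod 71 = (23 * 55) mod 71 = 58
  55^7 mod 71 = (58 * 55) mod 71 = 66
Result: A = 66.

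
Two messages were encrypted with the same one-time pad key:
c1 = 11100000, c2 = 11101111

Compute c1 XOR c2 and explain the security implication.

Step 1: c1 XOR c2 = (m1 XOR k) XOR (m2 XOR k).
Step 2: By XOR associativity/commutativity: = m1 XOR m2 XOR k XOR k = m1 XOR m2.
Step 3: 11100000 XOR 11101111 = 00001111 = 15.
Step 4: The key cancels out! An attacker learns m1 XOR m2 = 15, revealing the relationship between plaintexts.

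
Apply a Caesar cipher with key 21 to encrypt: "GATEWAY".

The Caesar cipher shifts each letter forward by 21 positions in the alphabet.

Step 1: For each letter, shift forward by 21 positions (mod 26).
  G (position 6) -> position (6+21) mod 26 = 1 -> B
  A (position 0) -> position (0+21) mod 26 = 21 -> V
  T (position 19) -> position (19+21) mod 26 = 14 -> O
  E (position 4) -> position (4+21) mod 26 = 25 -> Z
  W (position 22) -> position (22+21) mod 26 = 17 -> R
  A (position 0) -> position (0+21) mod 26 = 21 -> V
  Y (position 24) -> position (24+21) mod 26 = 19 -> T
Result: BVOZRVT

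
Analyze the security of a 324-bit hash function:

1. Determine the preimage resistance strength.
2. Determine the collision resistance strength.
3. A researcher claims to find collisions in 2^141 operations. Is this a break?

Step 1: Preimage resistance requires brute-force of 2^324 operations.
Step 2: Collision resistance (birthday bound) = 2^(324/2) = 2^162.
Step 3: The claimed attack costs 2^141 operations.
Step 4: Since 2^141 < 2^162, the claimed attack beats the generic birthday bound, so collision resistance is broken.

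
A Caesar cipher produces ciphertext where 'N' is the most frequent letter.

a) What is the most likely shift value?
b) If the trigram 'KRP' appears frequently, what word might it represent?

Step 1: In English, 'E' is the most frequent letter (12.7%).
Step 2: The most frequent ciphertext letter is 'N' (position 13).
Step 3: Shift = (13 - 4) mod 26 = 9.
Step 4: Decrypt 'KRP' by shifting back 9:
  K -> B
  R -> I
  P -> G
Step 5: 'KRP' decrypts to 'BIG'.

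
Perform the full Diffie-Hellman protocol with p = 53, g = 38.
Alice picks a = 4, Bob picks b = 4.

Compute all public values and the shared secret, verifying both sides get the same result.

Step 1: A = g^a mod p = 38^4 mod 53 = 10.
Step 2: B = g^b mod p = 38^4 mod 53 = 10.
Step 3: Alice computes s = B^a mod p = 10^4 mod 53 = 36.
Step 4: Bob computes s = A^b mod p = 10^4 mod 53 = 36.
Both sides agree: shared secret = 36.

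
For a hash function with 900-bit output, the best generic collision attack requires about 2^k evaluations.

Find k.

Step 1: The hash has a 900-bit output.
Step 2: Collision resistance means it should be infeasible to find any x != y with h(x) = h(y).
By the birthday bound, a generic collision search succeeds after about sqrt(2^900) = 2^(900/2) = 2^450 evaluations.
Step 3: Security level = 450 bits.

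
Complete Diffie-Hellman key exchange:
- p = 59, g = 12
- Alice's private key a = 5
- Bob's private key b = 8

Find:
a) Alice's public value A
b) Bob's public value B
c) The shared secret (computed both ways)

Step 1: A = g^a mod p = 12^5 mod 59 = 29.
Step 2: B = g^b mod p = 12^8 mod 59 = 21.
Step 3: Alice computes s = B^a mod p = 21^5 mod 59 = 3.
Step 4: Bob computes s = A^b mod p = 29^8 mod 59 = 3.
Both sides agree: shared secret = 3.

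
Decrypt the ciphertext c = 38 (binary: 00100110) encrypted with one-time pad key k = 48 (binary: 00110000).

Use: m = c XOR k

Step 1: XOR ciphertext with key:
  Ciphertext: 00100110
  Key:        00110000
  XOR:        00010110
Step 2: Plaintext = 00010110 = 22 in decimal.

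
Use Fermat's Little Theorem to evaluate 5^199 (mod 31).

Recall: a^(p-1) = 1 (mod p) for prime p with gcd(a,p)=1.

Step 1: Since 31 is prime, by Fermat's Little Theorem: 5^30 = 1 (mod 31).
Step 2: Reduce exponent: 199 mod 30 = 19.
Step 3: So 5^199 = 5^19 (mod 31).
Step 4: 5^19 mod 31 = 5.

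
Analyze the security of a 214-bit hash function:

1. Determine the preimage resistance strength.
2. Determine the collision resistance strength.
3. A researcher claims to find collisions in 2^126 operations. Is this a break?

Step 1: Preimage resistance requires brute-force of 2^214 operations.
Step 2: Collision resistance (birthday bound) = 2^(214/2) = 2^107.
Step 3: The claimed attack costs 2^126 operations.
Step 4: Since 2^126 >= 2^107, the claimed attack is no faster than the generic birthday attack, so this does not break collision resistance.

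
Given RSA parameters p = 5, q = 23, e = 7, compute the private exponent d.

Step 1: n = 5 * 23 = 115.
Step 2: phi(n) = 4 * 22 = 88.
Step 3: Find d such that 7 * d = 1 (mod 88).
Step 4: d = 7^(-1) mod 88 = 63.
Verification: 7 * 63 = 441 = 5 * 88 + 1.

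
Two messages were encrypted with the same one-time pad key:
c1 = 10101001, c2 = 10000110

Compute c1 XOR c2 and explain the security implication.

Step 1: c1 XOR c2 = (m1 XOR k) XOR (m2 XOR k).
Step 2: By XOR associativity/commutativity: = m1 XOR m2 XOR k XOR k = m1 XOR m2.
Step 3: 10101001 XOR 10000110 = 00101111 = 47.
Step 4: The key cancels out! An attacker learns m1 XOR m2 = 47, revealing the relationship between plaintexts.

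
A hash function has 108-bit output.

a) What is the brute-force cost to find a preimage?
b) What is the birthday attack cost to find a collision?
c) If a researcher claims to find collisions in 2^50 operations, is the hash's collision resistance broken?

Step 1: Preimage resistance requires brute-force of 2^108 operations.
Step 2: Collision resistance (birthday bound) = 2^(108/2) = 2^54.
Step 3: The claimed attack costs 2^50 operations.
Step 4: Since 2^50 < 2^54, the claimed attack beats the generic birthday bound, so collision resistance is broken.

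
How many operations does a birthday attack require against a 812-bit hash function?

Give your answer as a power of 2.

Step 1: The birthday paradox gives collision probability ~50% after sqrt(2^n) = 2^(n/2) hashes.
Step 2: For 812-bit output: 2^(812/2) = 2^406.
Step 3: Approximately 2^406 hash computations needed.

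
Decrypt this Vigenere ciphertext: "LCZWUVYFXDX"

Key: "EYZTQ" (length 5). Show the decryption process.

Step 1: Key 'EYZTQ' has length 5. Extended key: EYZTQEYZTQE
Step 2: Decrypt each position:
  L(11) - E(4) = 7 = H
  C(2) - Y(24) = 4 = E
  Z(25) - Z(25) = 0 = A
  W(22) - T(19) = 3 = D
  U(20) - Q(16) = 4 = E
  V(21) - E(4) = 17 = R
  Y(24) - Y(24) = 0 = A
  F(5) - Z(25) = 6 = G
  X(23) - T(19) = 4 = E
  D(3) - Q(16) = 13 = N
  X(23) - E(4) = 19 = T
Plaintext: HEADERAGENT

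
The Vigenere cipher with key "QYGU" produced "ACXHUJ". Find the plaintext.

Step 1: Extend key: QYGUQY
Step 2: Decrypt each letter (c - k) mod 26:
  A(0) - Q(16) = (0-16) mod 26 = 10 = K
  C(2) - Y(24) = (2-24) mod 26 = 4 = E
  X(23) - G(6) = (23-6) mod 26 = 17 = R
  H(7) - U(20) = (7-20) mod 26 = 13 = N
  U(20) - Q(16) = (20-16) mod 26 = 4 = E
  J(9) - Y(24) = (9-24) mod 26 = 11 = L
Plaintext: KERNEL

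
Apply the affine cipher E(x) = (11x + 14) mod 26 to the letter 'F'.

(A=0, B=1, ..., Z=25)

Step 1: Convert 'F' to number: x = 5.
Step 2: E(5) = (11 * 5 + 14) mod 26 = 69 mod 26 = 17.
Step 3: Convert 17 back to letter: R.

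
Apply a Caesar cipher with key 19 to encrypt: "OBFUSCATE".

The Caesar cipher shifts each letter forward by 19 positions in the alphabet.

Step 1: For each letter, shift forward by 19 positions (mod 26).
  O (position 14) -> position (14+19) mod 26 = 7 -> H
  B (position 1) -> position (1+19) mod 26 = 20 -> U
  F (position 5) -> position (5+19) mod 26 = 24 -> Y
  U (position 20) -> position (20+19) mod 26 = 13 -> N
  S (position 18) -> position (18+19) mod 26 = 11 -> L
  C (position 2) -> position (2+19) mod 26 = 21 -> V
  A (position 0) -> position (0+19) mod 26 = 19 -> T
  T (position 19) -> position (19+19) mod 26 = 12 -> M
  E (position 4) -> position (4+19) mod 26 = 23 -> X
Result: HUYNLVTMX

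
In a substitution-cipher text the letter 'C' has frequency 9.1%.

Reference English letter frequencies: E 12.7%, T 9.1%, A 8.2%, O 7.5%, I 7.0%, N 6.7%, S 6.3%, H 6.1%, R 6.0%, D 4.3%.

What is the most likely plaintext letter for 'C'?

Step 1: The observed frequency is 9.1%.
Step 2: Compare with English frequencies:
  E: 12.7% (difference: 3.6%)
  T: 9.1% (difference: 0.0%) <-- closest
  A: 8.2% (difference: 0.9%)
  O: 7.5% (difference: 1.6%)
  I: 7.0% (difference: 2.1%)
  N: 6.7% (difference: 2.4%)
  S: 6.3% (difference: 2.8%)
  H: 6.1% (difference: 3.0%)
  R: 6.0% (difference: 3.1%)
  D: 4.3% (difference: 4.8%)
Step 3: 'C' most likely represents 'T' (frequency 9.1%).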